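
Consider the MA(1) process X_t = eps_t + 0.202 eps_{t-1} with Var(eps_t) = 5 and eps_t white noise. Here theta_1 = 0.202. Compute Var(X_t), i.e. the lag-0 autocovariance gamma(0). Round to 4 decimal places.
\gamma(0) = 5.2040

For an MA(q) process X_t = eps_t + sum_i theta_i eps_{t-i} with
Var(eps_t) = sigma^2, the variance is
  gamma(0) = sigma^2 * (1 + sum_i theta_i^2).
  sum_i theta_i^2 = (0.202)^2 = 0.040804.
  gamma(0) = 5 * (1 + 0.040804) = 5 * 1.040804 = 5.20402, which rounds to 5.2040.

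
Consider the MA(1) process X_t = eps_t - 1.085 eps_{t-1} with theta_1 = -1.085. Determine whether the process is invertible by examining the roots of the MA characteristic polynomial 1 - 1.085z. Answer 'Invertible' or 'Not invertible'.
\text{Not invertible}

The MA(q) characteristic polynomial is P(z) = 1 - 1.085z.
Invertibility requires all roots to lie outside the unit circle, i.e. |z| > 1 for every root.
This is linear in z: 1 + (-1.085) z = 0  =>  z = -1/(-1.085) = 0.921659,  |z| = 0.921659.
Moduli of all roots: 0.9217.
All moduli strictly greater than 1? No.
Verdict: Not invertible.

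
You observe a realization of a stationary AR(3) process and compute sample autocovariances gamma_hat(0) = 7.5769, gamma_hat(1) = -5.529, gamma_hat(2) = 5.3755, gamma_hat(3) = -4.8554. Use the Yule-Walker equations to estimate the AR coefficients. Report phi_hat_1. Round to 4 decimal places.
\hat\phi_{1} = -0.4130

The Yule-Walker equations for an AR(p) process read, in matrix form,
  Gamma_p phi = r_p,   with   (Gamma_p)_{ij} = gamma(|i - j|),
                       (r_p)_i = gamma(i),   i,j = 1..p.
Substitute the sample gammas (Toeplitz matrix and right-hand side of size 3):
  Gamma_p = [[7.5769, -5.529, 5.3755], [-5.529, 7.5769, -5.529], [5.3755, -5.529, 7.5769]]
  r_p     = [-5.529, 5.3755, -4.8554]
Written out (R1..R3):
  (R1) 7.5769 phi_1 - 5.529 phi_2 + 5.3755 phi_3 = -5.529
  (R2) -5.529 phi_1 + 7.5769 phi_2 - 5.529 phi_3 = 5.3755
  (R3) 5.3755 phi_1 - 5.529 phi_2 + 7.5769 phi_3 = -4.8554
Gaussian elimination:
  R2 <- R2 - (-5.529/7.5769) R1 = R2 - (-0.729718) R1:  3.542289 phi_2 - 1.606401 phi_3 = 1.340889
  R3 <- R3 - (5.3755/7.5769) R1 = R3 - (0.709459) R1:  -1.606401 phi_2 + 3.763203 phi_3 = -0.932801
  R3 <- R3 - (-1.606401/3.542289) R2 = R3 - (-0.453492) R2:  3.034712 phi_3 = -0.324718
Back-substitution:
  phi_hat_3 = -0.324718 / 3.034712 = -0.107001
  phi_hat_2 = (1.340889 - (-1.606401)(-0.107001)) / 3.542289 = 0.330013
  phi_hat_1 = (-5.529 - (-5.529)(0.330013) - (5.3755)(-0.107001)) / 7.5769 = -0.412988
So phi_hat = [-0.4130, 0.3300, -0.1070].
Therefore phi_hat_1 = -0.4130.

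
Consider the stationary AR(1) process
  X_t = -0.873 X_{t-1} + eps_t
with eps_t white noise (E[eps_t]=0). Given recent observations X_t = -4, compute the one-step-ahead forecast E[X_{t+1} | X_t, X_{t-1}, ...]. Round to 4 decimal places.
E[X_{t+1} \mid \mathcal F_t] = 3.4920

For an AR(p) model X_t = c + sum_i phi_i X_{t-i} + eps_t, the
one-step-ahead conditional mean is
  E[X_{t+1} | X_t, ...] = c + sum_i phi_i X_{t+1-i}.
Substitute known values:
  E[X_{t+1} | ...] = (-0.873) * (-4)
                   = 3.4920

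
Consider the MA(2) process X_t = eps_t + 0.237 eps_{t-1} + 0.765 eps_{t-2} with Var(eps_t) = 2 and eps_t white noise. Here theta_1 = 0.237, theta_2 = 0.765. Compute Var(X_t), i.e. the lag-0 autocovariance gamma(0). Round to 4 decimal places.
\gamma(0) = 3.2828

For an MA(q) process X_t = eps_t + sum_i theta_i eps_{t-i} with
Var(eps_t) = sigma^2, the variance is
  gamma(0) = sigma^2 * (1 + sum_i theta_i^2).
  sum_i theta_i^2 = (0.237)^2 + (0.765)^2 = 0.056169 + 0.585225 = 0.641394.
  gamma(0) = 2 * (1 + 0.641394) = 2 * 1.641394 = 3.282788, which rounds to 3.2828.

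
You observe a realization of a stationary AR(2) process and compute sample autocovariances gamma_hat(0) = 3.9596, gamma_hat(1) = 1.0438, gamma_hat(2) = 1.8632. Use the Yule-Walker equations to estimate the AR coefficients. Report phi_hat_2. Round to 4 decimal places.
\hat\phi_{2} = 0.4310

The Yule-Walker equations for an AR(p) process read, in matrix form,
  Gamma_p phi = r_p,   with   (Gamma_p)_{ij} = gamma(|i - j|),
                       (r_p)_i = gamma(i),   i,j = 1..p.
Substitute the sample gammas (Toeplitz matrix and right-hand side of size 2):
  Gamma_p = [[3.9596, 1.0438], [1.0438, 3.9596]]
  r_p     = [1.0438, 1.8632]
Written out:
  3.9596 phi_1 + 1.0438 phi_2 = 1.0438
  1.0438 phi_1 + 3.9596 phi_2 = 1.8632
Solve by Cramer's rule:
  det = gamma(0)^2 - gamma(1)^2 = (3.9596)^2 - (1.0438)^2 = 15.67843216 - 1.08951844 = 14.58891372
  phi_hat_1 = [gamma(1) gamma(0) - gamma(1) gamma(2)] / det = [(1.0438)(3.9596) - (1.0438)(1.8632)] / 14.58891372 = 2.18822232 / 14.58891372 = 0.15
  phi_hat_2 = [gamma(0) gamma(2) - gamma(1)^2] / det = [(3.9596)(1.8632) - (1.0438)^2] / 14.58891372 = 6.28800828 / 14.58891372 = 0.431
So phi_hat = [0.1500, 0.4310].
Therefore phi_hat_2 = 0.4310.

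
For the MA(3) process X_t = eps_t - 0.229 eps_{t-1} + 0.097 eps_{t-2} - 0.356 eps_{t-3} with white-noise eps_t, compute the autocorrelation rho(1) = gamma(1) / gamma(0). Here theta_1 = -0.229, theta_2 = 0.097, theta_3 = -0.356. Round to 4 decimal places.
\rho(1) = -0.2404

For an MA(q) process with theta_0 = 1, the autocovariance is
  gamma(k) = sigma^2 * sum_{i=0..q-k} theta_i * theta_{i+k},
and rho(k) = gamma(k) / gamma(0). Sigma^2 cancels.
  numerator   = (1)*(-0.229) + (-0.229)*(0.097) + (0.097)*(-0.356) = -0.285745.
  denominator = (1)^2 + (-0.229)^2 + (0.097)^2 + (-0.356)^2 = 1.188586.
  rho(1) = -0.285745 / 1.188586 = -0.2404.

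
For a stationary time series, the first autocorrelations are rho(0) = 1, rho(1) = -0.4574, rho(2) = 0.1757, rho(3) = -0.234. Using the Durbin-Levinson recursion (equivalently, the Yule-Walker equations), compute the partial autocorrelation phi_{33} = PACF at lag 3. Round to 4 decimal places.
\phi_{33} = -0.2149

The PACF at lag k is phi_{kk}, the last component of the solution
to the Yule-Walker system G_k phi = r_k where
  (G_k)_{ij} = rho(|i - j|), (r_k)_i = rho(i), i,j = 1..k.
Equivalently, Durbin-Levinson gives phi_{kk} iteratively:
  phi_{11} = rho(1)
  phi_{kk} = [rho(k) - sum_{j=1..k-1} phi_{k-1,j} rho(k-j)]
            / [1 - sum_{j=1..k-1} phi_{k-1,j} rho(j)],
  phi_{k,j} = phi_{k-1,j} - phi_{kk} phi_{k-1,k-j},  j = 1..k-1.
Step k = 1:
  phi_11 = rho(1) = -0.4574.
Step k = 2:
  phi_22 = [rho(2) - phi_11 rho(1)] / [1 - phi_11 rho(1)] = [0.1757 - (-0.4574)(-0.4574)] / [1 - (-0.4574)(-0.4574)]
         = -0.03351476 / 0.79078524 = -0.042382.
  Update: phi_21 = phi_11 - phi_22 phi_11 = -0.4574 - (-0.042382)(-0.4574) = -0.476785.
Step k = 3:
  phi_33 = [rho(3) - phi_21 rho(2) - phi_22 rho(1)] / [1 - phi_21 rho(1) - phi_22 rho(2)]
    numerator   = -0.234 - (-0.476785)(0.1757) - (-0.042382)(-0.4574) = -0.16961417
    denominator = 1 - (-0.476785)(-0.4574) - (-0.042382)(0.1757) = 0.78936483
  phi_33 = -0.16961417 / 0.78936483 = -0.2149.
Therefore phi_{33} = -0.2149.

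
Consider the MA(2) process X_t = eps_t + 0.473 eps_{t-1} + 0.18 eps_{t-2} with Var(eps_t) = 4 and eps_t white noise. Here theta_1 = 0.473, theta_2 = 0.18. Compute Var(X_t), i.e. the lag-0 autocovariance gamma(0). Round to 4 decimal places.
\gamma(0) = 5.0245

For an MA(q) process X_t = eps_t + sum_i theta_i eps_{t-i} with
Var(eps_t) = sigma^2, the variance is
  gamma(0) = sigma^2 * (1 + sum_i theta_i^2).
  sum_i theta_i^2 = (0.473)^2 + (0.18)^2 = 0.223729 + 0.0324 = 0.256129.
  gamma(0) = 4 * (1 + 0.256129) = 4 * 1.256129 = 5.024516, which rounds to 5.0245.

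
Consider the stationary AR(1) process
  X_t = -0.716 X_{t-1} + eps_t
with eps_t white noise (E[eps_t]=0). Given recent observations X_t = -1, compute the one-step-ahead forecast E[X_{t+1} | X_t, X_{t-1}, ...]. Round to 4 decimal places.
E[X_{t+1} \mid \mathcal F_t] = 0.7160

For an AR(p) model X_t = c + sum_i phi_i X_{t-i} + eps_t, the
one-step-ahead conditional mean is
  E[X_{t+1} | X_t, ...] = c + sum_i phi_i X_{t+1-i}.
Substitute known values:
  E[X_{t+1} | ...] = (-0.716) * (-1)
                   = 0.7160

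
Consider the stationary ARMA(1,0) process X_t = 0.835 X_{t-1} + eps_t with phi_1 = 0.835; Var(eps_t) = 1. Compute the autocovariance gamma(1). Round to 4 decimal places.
\gamma(1) = 2.7578

Multiply the model equation by X_{t-k} and take expectations. With theta_0 = psi_0 = 1 and psi_j the MA(infinity) weights, this gives
  gamma(k) - sum_i phi_i gamma(k-i) = c_k,
  c_k = sigma^2 * sum_{j=k..q} theta_j psi_{j-k}   (c_k = 0 for k > q),
using gamma(-m) = gamma(m).
Pure AR (q = 0): c_0 = sigma^2 = 1, c_k = 0 for k >= 1.
Equations for k = 0 and k = 1 (AR order 1):
  gamma(0) = phi_1 gamma(1) + c_0
  gamma(1) = phi_1 gamma(0) + c_1
Substituting the second into the first: gamma(0) (1 - phi_1^2) = c_0 + phi_1 c_1, so
  gamma(0) = c_0 / (1 - phi_1^2) = 1 / (1 - (0.835)^2) = 1 / 0.302775 = 3.302783.
  gamma(1) = phi_1 gamma(0) = (0.835)(3.302783) = 2.757823.
Therefore gamma(1) = 2.7578 (to 4 decimal places).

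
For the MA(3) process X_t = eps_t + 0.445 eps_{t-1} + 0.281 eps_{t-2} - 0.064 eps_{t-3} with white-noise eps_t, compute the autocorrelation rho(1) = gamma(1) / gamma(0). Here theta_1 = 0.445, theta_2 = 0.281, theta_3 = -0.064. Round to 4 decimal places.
\rho(1) = 0.4309

For an MA(q) process with theta_0 = 1, the autocovariance is
  gamma(k) = sigma^2 * sum_{i=0..q-k} theta_i * theta_{i+k},
and rho(k) = gamma(k) / gamma(0). Sigma^2 cancels.
  numerator   = (1)*(0.445) + (0.445)*(0.281) + (0.281)*(-0.064) = 0.552061.
  denominator = (1)^2 + (0.445)^2 + (0.281)^2 + (-0.064)^2 = 1.281082.
  rho(1) = 0.552061 / 1.281082 = 0.4309.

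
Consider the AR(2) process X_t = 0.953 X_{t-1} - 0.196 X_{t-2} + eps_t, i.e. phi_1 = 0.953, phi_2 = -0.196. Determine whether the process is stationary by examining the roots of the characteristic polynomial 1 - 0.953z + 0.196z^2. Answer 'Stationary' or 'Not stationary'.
\text{Stationary}

The AR(p) characteristic polynomial is P(z) = 1 - 0.953z + 0.196z^2.
Stationarity requires all roots to lie outside the unit circle, i.e. |z| > 1 for every root.
Set 1 + (-0.953) z + (0.196) z^2 = 0, i.e. a z^2 + b z + c = 0 with a = 0.196, b = -0.953, c = 1.
Discriminant D = b^2 - 4ac = (-0.953)^2 - 4*(0.196)*1 = 0.908209 - (0.784) = 0.124209.
D >= 0, so the roots are real: z = (-b +/- sqrt(D)) / (2a) = (0.953 +/- 0.352433) / (0.392).
  z_1 = (0.953 + 0.352433) / (0.392) = 3.3302,   |z_1| = 3.3302.
  z_2 = (0.953 - 0.352433) / (0.392) = 1.5321,   |z_2| = 1.5321.
Moduli of all roots: 3.3302, 1.5321.
All moduli strictly greater than 1? Yes.
Verdict: Stationary.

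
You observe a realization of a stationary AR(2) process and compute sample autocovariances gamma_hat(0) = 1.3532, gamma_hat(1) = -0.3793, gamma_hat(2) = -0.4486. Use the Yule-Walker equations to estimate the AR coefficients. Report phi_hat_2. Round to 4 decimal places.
\hat\phi_{2} = -0.4450

The Yule-Walker equations for an AR(p) process read, in matrix form,
  Gamma_p phi = r_p,   with   (Gamma_p)_{ij} = gamma(|i - j|),
                       (r_p)_i = gamma(i),   i,j = 1..p.
Substitute the sample gammas (Toeplitz matrix and right-hand side of size 2):
  Gamma_p = [[1.3532, -0.3793], [-0.3793, 1.3532]]
  r_p     = [-0.3793, -0.4486]
Written out:
  1.3532 phi_1 - 0.3793 phi_2 = -0.3793
  -0.3793 phi_1 + 1.3532 phi_2 = -0.4486
Solve by Cramer's rule:
  det = gamma(0)^2 - gamma(1)^2 = (1.3532)^2 - (-0.3793)^2 = 1.83115024 - 0.14386849 = 1.68728175
  phi_hat_1 = [gamma(1) gamma(0) - gamma(1) gamma(2)] / det = [(-0.3793)(1.3532) - (-0.3793)(-0.4486)] / 1.68728175 = -0.68342274 / 1.68728175 = -0.405
  phi_hat_2 = [gamma(0) gamma(2) - gamma(1)^2] / det = [(1.3532)(-0.4486) - (-0.3793)^2] / 1.68728175 = -0.75091401 / 1.68728175 = -0.445
So phi_hat = [-0.4050, -0.4450].
Therefore phi_hat_2 = -0.4450.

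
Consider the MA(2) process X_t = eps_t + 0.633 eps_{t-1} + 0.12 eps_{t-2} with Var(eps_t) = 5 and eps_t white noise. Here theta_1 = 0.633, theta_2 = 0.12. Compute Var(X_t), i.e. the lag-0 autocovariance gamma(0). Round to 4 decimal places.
\gamma(0) = 7.0754

For an MA(q) process X_t = eps_t + sum_i theta_i eps_{t-i} with
Var(eps_t) = sigma^2, the variance is
  gamma(0) = sigma^2 * (1 + sum_i theta_i^2).
  sum_i theta_i^2 = (0.633)^2 + (0.12)^2 = 0.400689 + 0.0144 = 0.415089.
  gamma(0) = 5 * (1 + 0.415089) = 5 * 1.415089 = 7.075445, which rounds to 7.0754.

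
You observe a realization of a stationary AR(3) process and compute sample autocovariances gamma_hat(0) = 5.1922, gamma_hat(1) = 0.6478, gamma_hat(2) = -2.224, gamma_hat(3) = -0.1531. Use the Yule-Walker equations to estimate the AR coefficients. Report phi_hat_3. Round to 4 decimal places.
\hat\phi_{3} = 0.1330

The Yule-Walker equations for an AR(p) process read, in matrix form,
  Gamma_p phi = r_p,   with   (Gamma_p)_{ij} = gamma(|i - j|),
                       (r_p)_i = gamma(i),   i,j = 1..p.
Substitute the sample gammas (Toeplitz matrix and right-hand side of size 3):
  Gamma_p = [[5.1922, 0.6478, -2.224], [0.6478, 5.1922, 0.6478], [-2.224, 0.6478, 5.1922]]
  r_p     = [0.6478, -2.224, -0.1531]
Written out (R1..R3):
  (R1) 5.1922 phi_1 + 0.6478 phi_2 - 2.224 phi_3 = 0.6478
  (R2) 0.6478 phi_1 + 5.1922 phi_2 + 0.6478 phi_3 = -2.224
  (R3) -2.224 phi_1 + 0.6478 phi_2 + 5.1922 phi_3 = -0.1531
Gaussian elimination:
  R2 <- R2 - (0.6478/5.1922) R1 = R2 - (0.124764) R1:  5.111378 phi_2 + 0.925275 phi_3 = -2.304822
  R3 <- R3 - (-2.224/5.1922) R1 = R3 - (-0.428335) R1:  0.925275 phi_2 + 4.239583 phi_3 = 0.124375
  R3 <- R3 - (0.925275/5.111378) R2 = R3 - (0.181023) R2:  4.072088 phi_3 = 0.5416
Back-substitution:
  phi_hat_3 = 0.5416 / 4.072088 = 0.133003
  phi_hat_2 = (-2.304822 - (0.925275)(0.133003)) / 5.111378 = -0.474997
  phi_hat_1 = (0.6478 - (0.6478)(-0.474997) - (-2.224)(0.133003)) / 5.1922 = 0.240996
So phi_hat = [0.2410, -0.4750, 0.1330].
Therefore phi_hat_3 = 0.1330.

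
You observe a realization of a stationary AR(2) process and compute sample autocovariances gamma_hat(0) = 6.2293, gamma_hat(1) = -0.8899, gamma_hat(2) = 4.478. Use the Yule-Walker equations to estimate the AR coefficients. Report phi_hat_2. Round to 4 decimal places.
\hat\phi_{2} = 0.7130

The Yule-Walker equations for an AR(p) process read, in matrix form,
  Gamma_p phi = r_p,   with   (Gamma_p)_{ij} = gamma(|i - j|),
                       (r_p)_i = gamma(i),   i,j = 1..p.
Substitute the sample gammas (Toeplitz matrix and right-hand side of size 2):
  Gamma_p = [[6.2293, -0.8899], [-0.8899, 6.2293]]
  r_p     = [-0.8899, 4.478]
Written out:
  6.2293 phi_1 - 0.8899 phi_2 = -0.8899
  -0.8899 phi_1 + 6.2293 phi_2 = 4.478
Solve by Cramer's rule:
  det = gamma(0)^2 - gamma(1)^2 = (6.2293)^2 - (-0.8899)^2 = 38.80417849 - 0.79192201 = 38.01225648
  phi_hat_1 = [gamma(1) gamma(0) - gamma(1) gamma(2)] / det = [(-0.8899)(6.2293) - (-0.8899)(4.478)] / 38.01225648 = -1.55848187 / 38.01225648 = -0.041
  phi_hat_2 = [gamma(0) gamma(2) - gamma(1)^2] / det = [(6.2293)(4.478) - (-0.8899)^2] / 38.01225648 = 27.10288339 / 38.01225648 = 0.713
So phi_hat = [-0.0410, 0.7130].
Therefore phi_hat_2 = 0.7130.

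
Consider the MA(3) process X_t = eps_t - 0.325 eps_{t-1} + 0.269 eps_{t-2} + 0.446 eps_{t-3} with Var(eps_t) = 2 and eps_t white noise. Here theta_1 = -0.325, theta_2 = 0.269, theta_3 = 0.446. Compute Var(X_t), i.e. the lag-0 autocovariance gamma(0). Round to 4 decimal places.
\gamma(0) = 2.7538

For an MA(q) process X_t = eps_t + sum_i theta_i eps_{t-i} with
Var(eps_t) = sigma^2, the variance is
  gamma(0) = sigma^2 * (1 + sum_i theta_i^2).
  sum_i theta_i^2 = (-0.325)^2 + (0.269)^2 + (0.446)^2 = 0.105625 + 0.072361 + 0.198916 = 0.376902.
  gamma(0) = 2 * (1 + 0.376902) = 2 * 1.376902 = 2.753804, which rounds to 2.7538.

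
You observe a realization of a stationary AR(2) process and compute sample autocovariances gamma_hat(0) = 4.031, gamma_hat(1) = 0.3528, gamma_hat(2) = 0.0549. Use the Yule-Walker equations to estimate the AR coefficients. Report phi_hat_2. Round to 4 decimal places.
\hat\phi_{2} = 0.0060

The Yule-Walker equations for an AR(p) process read, in matrix form,
  Gamma_p phi = r_p,   with   (Gamma_p)_{ij} = gamma(|i - j|),
                       (r_p)_i = gamma(i),   i,j = 1..p.
Substitute the sample gammas (Toeplitz matrix and right-hand side of size 2):
  Gamma_p = [[4.031, 0.3528], [0.3528, 4.031]]
  r_p     = [0.3528, 0.0549]
Written out:
  4.031 phi_1 + 0.3528 phi_2 = 0.3528
  0.3528 phi_1 + 4.031 phi_2 = 0.0549
Solve by Cramer's rule:
  det = gamma(0)^2 - gamma(1)^2 = (4.031)^2 - (0.3528)^2 = 16.248961 - 0.12446784 = 16.12449316
  phi_hat_1 = [gamma(1) gamma(0) - gamma(1) gamma(2)] / det = [(0.3528)(4.031) - (0.3528)(0.0549)] / 16.12449316 = 1.40276808 / 16.12449316 = 0.087
  phi_hat_2 = [gamma(0) gamma(2) - gamma(1)^2] / det = [(4.031)(0.0549) - (0.3528)^2] / 16.12449316 = 0.09683406 / 16.12449316 = 0.006
So phi_hat = [0.0870, 0.0060].
Therefore phi_hat_2 = 0.0060.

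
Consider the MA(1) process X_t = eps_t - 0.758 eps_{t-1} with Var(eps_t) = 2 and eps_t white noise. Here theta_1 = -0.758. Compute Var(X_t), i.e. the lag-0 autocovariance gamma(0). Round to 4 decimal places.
\gamma(0) = 3.1491

For an MA(q) process X_t = eps_t + sum_i theta_i eps_{t-i} with
Var(eps_t) = sigma^2, the variance is
  gamma(0) = sigma^2 * (1 + sum_i theta_i^2).
  sum_i theta_i^2 = (-0.758)^2 = 0.574564.
  gamma(0) = 2 * (1 + 0.574564) = 2 * 1.574564 = 3.149128, which rounds to 3.1491.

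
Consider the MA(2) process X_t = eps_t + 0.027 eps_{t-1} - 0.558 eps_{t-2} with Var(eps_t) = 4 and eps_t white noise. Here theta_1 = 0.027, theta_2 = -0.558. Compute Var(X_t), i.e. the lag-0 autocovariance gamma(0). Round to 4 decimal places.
\gamma(0) = 5.2484

For an MA(q) process X_t = eps_t + sum_i theta_i eps_{t-i} with
Var(eps_t) = sigma^2, the variance is
  gamma(0) = sigma^2 * (1 + sum_i theta_i^2).
  sum_i theta_i^2 = (0.027)^2 + (-0.558)^2 = 0.000729 + 0.311364 = 0.312093.
  gamma(0) = 4 * (1 + 0.312093) = 4 * 1.312093 = 5.248372, which rounds to 5.2484.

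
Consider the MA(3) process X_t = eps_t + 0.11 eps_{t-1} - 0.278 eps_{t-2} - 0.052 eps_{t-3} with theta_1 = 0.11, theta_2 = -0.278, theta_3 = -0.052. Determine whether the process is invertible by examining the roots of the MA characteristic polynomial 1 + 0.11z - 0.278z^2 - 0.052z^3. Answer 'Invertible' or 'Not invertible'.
\text{Invertible}

The MA(q) characteristic polynomial is P(z) = 1 + 0.11z - 0.278z^2 - 0.052z^3.
Invertibility requires all roots to lie outside the unit circle, i.e. |z| > 1 for every root.
Degree 3: look for a simple real root z0 first, then factor out (1 - z/z0) and solve the remaining quadratic.
Testing z0 = -5: P(-5) = 1 + (0.11)(-5) + (-0.278)(-5)^2 + (-0.052)(-5)^3
  = 1 + (-0.55) + (-6.95) + (6.5) = 0.  So z_0 = -5 is a root, |z_0| = 5.
Divide out the factor (1 + 0.2 z) = (1 - z/z0) (since 1/z0 = -0.2):
  P(z) = (1 + 0.2 z)(1 + (-0.09) z + (-0.26) z^2)
  [check: z-coef -0.09 - (-0.2) = 0.11; z^2-coef -0.26 - (-0.2)(-0.09) = -0.278; z^3-coef -(-0.2)(-0.26) = -0.052.]
Remaining roots from the quadratic factor 1 + (-0.09) z + (-0.26) z^2:
  Set 1 + (-0.09) z + (-0.26) z^2 = 0, i.e. a z^2 + b z + c = 0 with a = -0.26, b = -0.09, c = 1.
  Discriminant D = b^2 - 4ac = (-0.09)^2 - 4*(-0.26)*1 = 0.0081 - (-1.04) = 1.0481.
  D >= 0, so the roots are real: z = (-b +/- sqrt(D)) / (2a) = (0.09 +/- 1.023768) / (-0.52).
    z_1 = (0.09 + 1.023768) / (-0.52) = -2.1419,   |z_1| = 2.1419.
    z_2 = (0.09 - 1.023768) / (-0.52) = 1.7957,   |z_2| = 1.7957.
Moduli of all roots: 5.0000, 2.1419, 1.7957.
All moduli strictly greater than 1? Yes.
Verdict: Invertible.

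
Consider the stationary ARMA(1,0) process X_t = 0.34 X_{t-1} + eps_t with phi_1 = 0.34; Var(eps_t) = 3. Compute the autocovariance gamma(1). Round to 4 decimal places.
\gamma(1) = 1.1533

Multiply the model equation by X_{t-k} and take expectations. With theta_0 = psi_0 = 1 and psi_j the MA(infinity) weights, this gives
  gamma(k) - sum_i phi_i gamma(k-i) = c_k,
  c_k = sigma^2 * sum_{j=k..q} theta_j psi_{j-k}   (c_k = 0 for k > q),
using gamma(-m) = gamma(m).
Pure AR (q = 0): c_0 = sigma^2 = 3, c_k = 0 for k >= 1.
Equations for k = 0 and k = 1 (AR order 1):
  gamma(0) = phi_1 gamma(1) + c_0
  gamma(1) = phi_1 gamma(0) + c_1
Substituting the second into the first: gamma(0) (1 - phi_1^2) = c_0 + phi_1 c_1, so
  gamma(0) = c_0 / (1 - phi_1^2) = 3 / (1 - (0.34)^2) = 3 / 0.8844 = 3.39213.
  gamma(1) = phi_1 gamma(0) = (0.34)(3.39213) = 1.153324.
Therefore gamma(1) = 1.1533 (to 4 decimal places).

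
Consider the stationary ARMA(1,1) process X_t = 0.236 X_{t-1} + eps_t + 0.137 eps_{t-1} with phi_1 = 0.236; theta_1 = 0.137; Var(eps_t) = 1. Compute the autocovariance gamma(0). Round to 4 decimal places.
\gamma(0) = 1.1473

Multiply the model equation by X_{t-k} and take expectations. With theta_0 = psi_0 = 1 and psi_j the MA(infinity) weights, this gives
  gamma(k) - sum_i phi_i gamma(k-i) = c_k,
  c_k = sigma^2 * sum_{j=k..q} theta_j psi_{j-k}   (c_k = 0 for k > q),
using gamma(-m) = gamma(m).
psi-weights needed (psi_j = theta_j + sum_i phi_i psi_{j-i}):
  psi_1 = theta_1 + phi_1 = 0.137 + (0.236) = 0.373
Right-hand sides:
  c_0 = sigma^2 (1 + theta_1 psi_1) = 1 * (1 + (0.137)(0.373)) = 1 * 1.051101 = 1.051101
  c_1 = sigma^2 theta_1 = 1 * (0.137) = 0.137
  c_2 = 0
Equations for k = 0 and k = 1 (AR order 1):
  gamma(0) = phi_1 gamma(1) + c_0
  gamma(1) = phi_1 gamma(0) + c_1
Substituting the second into the first: gamma(0) (1 - phi_1^2) = c_0 + phi_1 c_1, so
  gamma(0) = (c_0 + phi_1 c_1) / (1 - phi_1^2) = (1.051101 + (0.236)(0.137)) / (1 - (0.236)^2) = 1.083433 / 0.944304 = 1.147335.
Therefore gamma(0) = 1.1473 (to 4 decimal places).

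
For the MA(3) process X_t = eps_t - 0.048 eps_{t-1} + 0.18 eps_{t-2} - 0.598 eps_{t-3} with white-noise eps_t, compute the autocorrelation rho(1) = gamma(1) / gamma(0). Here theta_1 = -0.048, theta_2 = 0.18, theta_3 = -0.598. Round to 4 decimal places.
\rho(1) = -0.1180

For an MA(q) process with theta_0 = 1, the autocovariance is
  gamma(k) = sigma^2 * sum_{i=0..q-k} theta_i * theta_{i+k},
and rho(k) = gamma(k) / gamma(0). Sigma^2 cancels.
  numerator   = (1)*(-0.048) + (-0.048)*(0.18) + (0.18)*(-0.598) = -0.16428.
  denominator = (1)^2 + (-0.048)^2 + (0.18)^2 + (-0.598)^2 = 1.392308.
  rho(1) = -0.16428 / 1.392308 = -0.1180.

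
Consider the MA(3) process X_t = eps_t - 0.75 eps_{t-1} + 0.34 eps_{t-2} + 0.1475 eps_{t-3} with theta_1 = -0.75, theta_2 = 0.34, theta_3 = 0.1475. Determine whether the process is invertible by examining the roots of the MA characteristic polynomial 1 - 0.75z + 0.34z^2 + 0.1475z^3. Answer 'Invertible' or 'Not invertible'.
\text{Invertible}

The MA(q) characteristic polynomial is P(z) = 1 - 0.75z + 0.34z^2 + 0.1475z^3.
Invertibility requires all roots to lie outside the unit circle, i.e. |z| > 1 for every root.
Degree 3: look for a simple real root z0 first, then factor out (1 - z/z0) and solve the remaining quadratic.
Testing z0 = -4: P(-4) = 1 + (-0.75)(-4) + (0.34)(-4)^2 + (0.1475)(-4)^3
  = 1 + (3) + (5.44) + (-9.44) = 0.  So z_0 = -4 is a root, |z_0| = 4.
Divide out the factor (1 + 0.25 z) = (1 - z/z0) (since 1/z0 = -0.25):
  P(z) = (1 + 0.25 z)(1 + (-1) z + (0.59) z^2)
  [check: z-coef -1 - (-0.25) = -0.75; z^2-coef 0.59 - (-0.25)(-1) = 0.34; z^3-coef -(-0.25)(0.59) = 0.1475.]
Remaining roots from the quadratic factor 1 + (-1) z + (0.59) z^2:
  Set 1 + (-1) z + (0.59) z^2 = 0, i.e. a z^2 + b z + c = 0 with a = 0.59, b = -1, c = 1.
  Discriminant D = b^2 - 4ac = (-1)^2 - 4*(0.59)*1 = 1 - (2.36) = -1.36.
  D < 0, so the roots are the complex-conjugate pair z = (-b +/- i sqrt(-D)) / (2a) = 0.8475 +/- 0.9883i.
  For a conjugate pair |z|^2 = z * conj(z) = (product of roots) = c/a = 1/(0.59) = 1.694915, so |z| = sqrt(1.694915) = 1.3019 for both roots.
Moduli of all roots: 4.0000, 1.3019, 1.3019.
All moduli strictly greater than 1? Yes.
Verdict: Invertible.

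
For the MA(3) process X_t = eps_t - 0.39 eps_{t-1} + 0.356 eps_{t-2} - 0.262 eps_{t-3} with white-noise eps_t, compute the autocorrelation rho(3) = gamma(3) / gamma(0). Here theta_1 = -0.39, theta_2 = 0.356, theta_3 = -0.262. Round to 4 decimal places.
\rho(3) = -0.1944

For an MA(q) process with theta_0 = 1, the autocovariance is
  gamma(k) = sigma^2 * sum_{i=0..q-k} theta_i * theta_{i+k},
and rho(k) = gamma(k) / gamma(0). Sigma^2 cancels.
  numerator   = (1)*(-0.262) = -0.262.
  denominator = (1)^2 + (-0.39)^2 + (0.356)^2 + (-0.262)^2 = 1.34748.
  rho(3) = -0.262 / 1.34748 = -0.1944.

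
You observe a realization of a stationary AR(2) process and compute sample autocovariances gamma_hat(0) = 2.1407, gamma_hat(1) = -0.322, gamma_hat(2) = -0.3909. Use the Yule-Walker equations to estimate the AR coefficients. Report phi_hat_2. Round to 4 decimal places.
\hat\phi_{2} = -0.2100

The Yule-Walker equations for an AR(p) process read, in matrix form,
  Gamma_p phi = r_p,   with   (Gamma_p)_{ij} = gamma(|i - j|),
                       (r_p)_i = gamma(i),   i,j = 1..p.
Substitute the sample gammas (Toeplitz matrix and right-hand side of size 2):
  Gamma_p = [[2.1407, -0.322], [-0.322, 2.1407]]
  r_p     = [-0.322, -0.3909]
Written out:
  2.1407 phi_1 - 0.322 phi_2 = -0.322
  -0.322 phi_1 + 2.1407 phi_2 = -0.3909
Solve by Cramer's rule:
  det = gamma(0)^2 - gamma(1)^2 = (2.1407)^2 - (-0.322)^2 = 4.58259649 - 0.103684 = 4.47891249
  phi_hat_1 = [gamma(1) gamma(0) - gamma(1) gamma(2)] / det = [(-0.322)(2.1407) - (-0.322)(-0.3909)] / 4.47891249 = -0.8151752 / 4.47891249 = -0.182
  phi_hat_2 = [gamma(0) gamma(2) - gamma(1)^2] / det = [(2.1407)(-0.3909) - (-0.322)^2] / 4.47891249 = -0.94048363 / 4.47891249 = -0.21
So phi_hat = [-0.1820, -0.2100].
Therefore phi_hat_2 = -0.2100.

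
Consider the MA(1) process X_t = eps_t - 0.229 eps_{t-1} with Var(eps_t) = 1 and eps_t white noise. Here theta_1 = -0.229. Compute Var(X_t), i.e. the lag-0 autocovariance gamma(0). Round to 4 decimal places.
\gamma(0) = 1.0524

For an MA(q) process X_t = eps_t + sum_i theta_i eps_{t-i} with
Var(eps_t) = sigma^2, the variance is
  gamma(0) = sigma^2 * (1 + sum_i theta_i^2).
  sum_i theta_i^2 = (-0.229)^2 = 0.052441.
  gamma(0) = 1 * (1 + 0.052441) = 1 * 1.052441 = 1.052441, which rounds to 1.0524.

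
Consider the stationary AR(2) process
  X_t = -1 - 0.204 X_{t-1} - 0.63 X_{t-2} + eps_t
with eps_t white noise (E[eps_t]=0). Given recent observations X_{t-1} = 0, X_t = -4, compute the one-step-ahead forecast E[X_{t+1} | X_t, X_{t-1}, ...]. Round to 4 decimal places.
E[X_{t+1} \mid \mathcal F_t] = -0.1840

For an AR(p) model X_t = c + sum_i phi_i X_{t-i} + eps_t, the
one-step-ahead conditional mean is
  E[X_{t+1} | X_t, ...] = c + sum_i phi_i X_{t+1-i}.
Substitute known values:
  E[X_{t+1} | ...] = -1 + (-0.204) * (-4) + (-0.63) * (0)
                   = -0.1840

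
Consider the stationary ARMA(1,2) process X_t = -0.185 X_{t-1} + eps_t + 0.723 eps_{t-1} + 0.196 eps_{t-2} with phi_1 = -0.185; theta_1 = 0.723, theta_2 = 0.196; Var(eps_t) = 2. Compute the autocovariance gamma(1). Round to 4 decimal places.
\gamma(1) = 1.1762

Multiply the model equation by X_{t-k} and take expectations. With theta_0 = psi_0 = 1 and psi_j the MA(infinity) weights, this gives
  gamma(k) - sum_i phi_i gamma(k-i) = c_k,
  c_k = sigma^2 * sum_{j=k..q} theta_j psi_{j-k}   (c_k = 0 for k > q),
using gamma(-m) = gamma(m).
psi-weights needed (psi_j = theta_j + sum_i phi_i psi_{j-i}):
  psi_1 = theta_1 + phi_1 = 0.723 + (-0.185) = 0.538
  psi_2 = theta_2 + phi_1 psi_1 = 0.196 + (-0.185)(0.538) = 0.09647
Right-hand sides:
  c_0 = sigma^2 (1 + theta_1 psi_1 + theta_2 psi_2) = 2 * (1 + (0.723)(0.538) + (0.196)(0.09647)) = 2 * 1.407882 = 2.815764
  c_1 = sigma^2 (theta_1 + theta_2 psi_1) = 2 * (0.723 + (0.196)(0.538)) = 1.656896
  c_2 = sigma^2 theta_2 = 2 * (0.196) = 0.392
Equations for k = 0 and k = 1 (AR order 1):
  gamma(0) = phi_1 gamma(1) + c_0
  gamma(1) = phi_1 gamma(0) + c_1
Substituting the second into the first: gamma(0) (1 - phi_1^2) = c_0 + phi_1 c_1, so
  gamma(0) = (c_0 + phi_1 c_1) / (1 - phi_1^2) = (2.815764 + (-0.185)(1.656896)) / (1 - (-0.185)^2) = 2.509238 / 0.965775 = 2.598161.
  gamma(1) = phi_1 gamma(0) + c_1 = (-0.185)(2.598161) + (1.656896) = 1.176236.
Therefore gamma(1) = 1.1762 (to 4 decimal places).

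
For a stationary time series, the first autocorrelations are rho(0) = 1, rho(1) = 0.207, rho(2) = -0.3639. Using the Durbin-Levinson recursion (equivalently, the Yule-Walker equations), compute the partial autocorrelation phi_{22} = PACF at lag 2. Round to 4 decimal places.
\phi_{22} = -0.4250

The PACF at lag k is phi_{kk}, the last component of the solution
to the Yule-Walker system G_k phi = r_k where
  (G_k)_{ij} = rho(|i - j|), (r_k)_i = rho(i), i,j = 1..k.
Equivalently, Durbin-Levinson gives phi_{kk} iteratively:
  phi_{11} = rho(1)
  phi_{kk} = [rho(k) - sum_{j=1..k-1} phi_{k-1,j} rho(k-j)]
            / [1 - sum_{j=1..k-1} phi_{k-1,j} rho(j)],
  phi_{k,j} = phi_{k-1,j} - phi_{kk} phi_{k-1,k-j},  j = 1..k-1.
Step k = 1:
  phi_11 = rho(1) = 0.207.
Step k = 2:
  phi_22 = [rho(2) - phi_11 rho(1)] / [1 - phi_11 rho(1)] = [-0.3639 - (0.207)(0.207)] / [1 - (0.207)(0.207)]
         = -0.406749 / 0.957151 = -0.425.
Therefore phi_{22} = -0.4250.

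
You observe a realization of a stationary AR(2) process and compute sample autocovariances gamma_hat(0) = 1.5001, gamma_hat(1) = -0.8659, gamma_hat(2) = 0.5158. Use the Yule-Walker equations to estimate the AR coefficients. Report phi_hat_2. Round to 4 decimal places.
\hat\phi_{2} = 0.0160

The Yule-Walker equations for an AR(p) process read, in matrix form,
  Gamma_p phi = r_p,   with   (Gamma_p)_{ij} = gamma(|i - j|),
                       (r_p)_i = gamma(i),   i,j = 1..p.
Substitute the sample gammas (Toeplitz matrix and right-hand side of size 2):
  Gamma_p = [[1.5001, -0.8659], [-0.8659, 1.5001]]
  r_p     = [-0.8659, 0.5158]
Written out:
  1.5001 phi_1 - 0.8659 phi_2 = -0.8659
  -0.8659 phi_1 + 1.5001 phi_2 = 0.5158
Solve by Cramer's rule:
  det = gamma(0)^2 - gamma(1)^2 = (1.5001)^2 - (-0.8659)^2 = 2.25030001 - 0.74978281 = 1.5005172
  phi_hat_1 = [gamma(1) gamma(0) - gamma(1) gamma(2)] / det = [(-0.8659)(1.5001) - (-0.8659)(0.5158)] / 1.5005172 = -0.85230537 / 1.5005172 = -0.568
  phi_hat_2 = [gamma(0) gamma(2) - gamma(1)^2] / det = [(1.5001)(0.5158) - (-0.8659)^2] / 1.5005172 = 0.02396877 / 1.5005172 = 0.016
So phi_hat = [-0.5680, 0.0160].
Therefore phi_hat_2 = 0.0160.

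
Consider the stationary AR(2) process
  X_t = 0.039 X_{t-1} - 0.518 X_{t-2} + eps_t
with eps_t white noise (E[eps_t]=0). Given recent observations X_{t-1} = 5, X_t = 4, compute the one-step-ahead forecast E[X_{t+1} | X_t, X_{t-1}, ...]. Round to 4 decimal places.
E[X_{t+1} \mid \mathcal F_t] = -2.4340

For an AR(p) model X_t = c + sum_i phi_i X_{t-i} + eps_t, the
one-step-ahead conditional mean is
  E[X_{t+1} | X_t, ...] = c + sum_i phi_i X_{t+1-i}.
Substitute known values:
  E[X_{t+1} | ...] = (0.039) * (4) + (-0.518) * (5)
                   = -2.4340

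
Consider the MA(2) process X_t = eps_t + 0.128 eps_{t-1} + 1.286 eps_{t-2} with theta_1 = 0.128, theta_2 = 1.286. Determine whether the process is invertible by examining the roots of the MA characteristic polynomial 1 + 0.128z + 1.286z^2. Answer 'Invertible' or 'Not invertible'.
\text{Not invertible}

The MA(q) characteristic polynomial is P(z) = 1 + 0.128z + 1.286z^2.
Invertibility requires all roots to lie outside the unit circle, i.e. |z| > 1 for every root.
Set 1 + (0.128) z + (1.286) z^2 = 0, i.e. a z^2 + b z + c = 0 with a = 1.286, b = 0.128, c = 1.
Discriminant D = b^2 - 4ac = (0.128)^2 - 4*(1.286)*1 = 0.016384 - (5.144) = -5.127616.
D < 0, so the roots are the complex-conjugate pair z = (-b +/- i sqrt(-D)) / (2a) = -0.0498 +/- 0.8804i.
For a conjugate pair |z|^2 = z * conj(z) = (product of roots) = c/a = 1/(1.286) = 0.777605, so |z| = sqrt(0.777605) = 0.8818 for both roots.
Moduli of all roots: 0.8818, 0.8818.
All moduli strictly greater than 1? No.
Verdict: Not invertible.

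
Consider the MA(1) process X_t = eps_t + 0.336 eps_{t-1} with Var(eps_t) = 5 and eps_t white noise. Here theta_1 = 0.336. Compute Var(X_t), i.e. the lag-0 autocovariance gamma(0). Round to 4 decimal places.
\gamma(0) = 5.5645

For an MA(q) process X_t = eps_t + sum_i theta_i eps_{t-i} with
Var(eps_t) = sigma^2, the variance is
  gamma(0) = sigma^2 * (1 + sum_i theta_i^2).
  sum_i theta_i^2 = (0.336)^2 = 0.112896.
  gamma(0) = 5 * (1 + 0.112896) = 5 * 1.112896 = 5.56448, which rounds to 5.5645.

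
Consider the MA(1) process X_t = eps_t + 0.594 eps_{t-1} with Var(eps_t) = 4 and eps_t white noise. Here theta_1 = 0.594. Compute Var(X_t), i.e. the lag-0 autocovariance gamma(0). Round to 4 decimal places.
\gamma(0) = 5.4113

For an MA(q) process X_t = eps_t + sum_i theta_i eps_{t-i} with
Var(eps_t) = sigma^2, the variance is
  gamma(0) = sigma^2 * (1 + sum_i theta_i^2).
  sum_i theta_i^2 = (0.594)^2 = 0.352836.
  gamma(0) = 4 * (1 + 0.352836) = 4 * 1.352836 = 5.411344, which rounds to 5.4113.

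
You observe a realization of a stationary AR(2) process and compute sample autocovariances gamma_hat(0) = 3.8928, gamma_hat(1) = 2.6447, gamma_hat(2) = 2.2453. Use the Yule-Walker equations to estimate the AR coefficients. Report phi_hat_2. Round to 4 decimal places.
\hat\phi_{2} = 0.2140

The Yule-Walker equations for an AR(p) process read, in matrix form,
  Gamma_p phi = r_p,   with   (Gamma_p)_{ij} = gamma(|i - j|),
                       (r_p)_i = gamma(i),   i,j = 1..p.
Substitute the sample gammas (Toeplitz matrix and right-hand side of size 2):
  Gamma_p = [[3.8928, 2.6447], [2.6447, 3.8928]]
  r_p     = [2.6447, 2.2453]
Written out:
  3.8928 phi_1 + 2.6447 phi_2 = 2.6447
  2.6447 phi_1 + 3.8928 phi_2 = 2.2453
Solve by Cramer's rule:
  det = gamma(0)^2 - gamma(1)^2 = (3.8928)^2 - (2.6447)^2 = 15.15389184 - 6.99443809 = 8.15945375
  phi_hat_1 = [gamma(1) gamma(0) - gamma(1) gamma(2)] / det = [(2.6447)(3.8928) - (2.6447)(2.2453)] / 8.15945375 = 4.35714325 / 8.15945375 = 0.534
  phi_hat_2 = [gamma(0) gamma(2) - gamma(1)^2] / det = [(3.8928)(2.2453) - (2.6447)^2] / 8.15945375 = 1.74606575 / 8.15945375 = 0.214
So phi_hat = [0.5340, 0.2140].
Therefore phi_hat_2 = 0.2140.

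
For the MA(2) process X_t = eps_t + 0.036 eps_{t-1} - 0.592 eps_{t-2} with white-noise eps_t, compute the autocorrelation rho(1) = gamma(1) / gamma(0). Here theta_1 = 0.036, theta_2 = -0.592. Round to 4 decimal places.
\rho(1) = 0.0109

For an MA(q) process with theta_0 = 1, the autocovariance is
  gamma(k) = sigma^2 * sum_{i=0..q-k} theta_i * theta_{i+k},
and rho(k) = gamma(k) / gamma(0). Sigma^2 cancels.
  numerator   = (1)*(0.036) + (0.036)*(-0.592) = 0.014688.
  denominator = (1)^2 + (0.036)^2 + (-0.592)^2 = 1.35176.
  rho(1) = 0.014688 / 1.35176 = 0.0109.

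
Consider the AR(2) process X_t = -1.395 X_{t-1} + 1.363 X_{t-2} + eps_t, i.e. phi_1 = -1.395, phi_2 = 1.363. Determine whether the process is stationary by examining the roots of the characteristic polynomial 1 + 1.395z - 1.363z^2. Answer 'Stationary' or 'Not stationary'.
\text{Not stationary}

The AR(p) characteristic polynomial is P(z) = 1 + 1.395z - 1.363z^2.
Stationarity requires all roots to lie outside the unit circle, i.e. |z| > 1 for every root.
Set 1 + (1.395) z + (-1.363) z^2 = 0, i.e. a z^2 + b z + c = 0 with a = -1.363, b = 1.395, c = 1.
Discriminant D = b^2 - 4ac = (1.395)^2 - 4*(-1.363)*1 = 1.946025 - (-5.452) = 7.398025.
D >= 0, so the roots are real: z = (-b +/- sqrt(D)) / (2a) = (-1.395 +/- 2.719931) / (-2.726).
  z_1 = (-1.395 + 2.719931) / (-2.726) = -0.486,   |z_1| = 0.486.
  z_2 = (-1.395 - 2.719931) / (-2.726) = 1.5095,   |z_2| = 1.5095.
Moduli of all roots: 0.4860, 1.5095.
All moduli strictly greater than 1? No.
Verdict: Not stationary.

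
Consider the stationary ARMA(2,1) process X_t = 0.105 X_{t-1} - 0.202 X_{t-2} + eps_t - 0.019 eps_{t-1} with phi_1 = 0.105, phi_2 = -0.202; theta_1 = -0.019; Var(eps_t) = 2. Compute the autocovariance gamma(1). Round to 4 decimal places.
\gamma(1) = 0.1514

Multiply the model equation by X_{t-k} and take expectations. With theta_0 = psi_0 = 1 and psi_j the MA(infinity) weights, this gives
  gamma(k) - sum_i phi_i gamma(k-i) = c_k,
  c_k = sigma^2 * sum_{j=k..q} theta_j psi_{j-k}   (c_k = 0 for k > q),
using gamma(-m) = gamma(m).
psi-weights needed (psi_j = theta_j + sum_i phi_i psi_{j-i}):
  psi_1 = theta_1 + phi_1 = -0.019 + (0.105) = 0.086
Right-hand sides:
  c_0 = sigma^2 (1 + theta_1 psi_1) = 2 * (1 + (-0.019)(0.086)) = 2 * 0.998366 = 1.996732
  c_1 = sigma^2 theta_1 = 2 * (-0.019) = -0.038
  c_2 = 0
Equations for k = 0, 1, 2 (AR order 2, c_2 = 0):
  (E0) gamma(0) = phi_1 gamma(1) + phi_2 gamma(2) + c_0
  (E1) gamma(1) = phi_1 gamma(0) + phi_2 gamma(1) + c_1
  (E2) gamma(2) = phi_1 gamma(1) + phi_2 gamma(0)
From (E1): gamma(1) = A gamma(0) + B with
  A = phi_1 / (1 - phi_2) = 0.105 / 1.202 = 0.087354,   B = c_1 / (1 - phi_2) = -0.038 / 1.202 = -0.031614.
Insert (E2) into (E0): gamma(0) (1 - phi_2^2) = phi_1 (1 + phi_2) gamma(1) + c_0.
  phi_1 (1 + phi_2) = (0.105)(0.798) = 0.08379,   1 - phi_2^2 = 0.959196.
Replace gamma(1) by A gamma(0) + B and collect gamma(0):
  gamma(0) [0.959196 - (0.08379)(0.087354)] = (0.08379)(-0.031614) + 1.996732
  gamma(0) * 0.951877 = 1.994083
  gamma(0) = 1.994083 / 0.951877 = 2.094897.
  gamma(1) = A gamma(0) + B = (0.087354)(2.094897) + (-0.031614) = 0.151384.
Therefore gamma(1) = 0.1514 (to 4 decimal places).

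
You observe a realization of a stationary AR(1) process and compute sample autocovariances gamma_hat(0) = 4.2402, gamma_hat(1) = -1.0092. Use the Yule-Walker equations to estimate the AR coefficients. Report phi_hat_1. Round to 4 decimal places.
\hat\phi_{1} = -0.2380

The Yule-Walker equations for an AR(p) process read, in matrix form,
  Gamma_p phi = r_p,   with   (Gamma_p)_{ij} = gamma(|i - j|),
                       (r_p)_i = gamma(i),   i,j = 1..p.
Substitute the sample gammas (Toeplitz matrix and right-hand side of size 1):
  Gamma_p = [[4.2402]]
  r_p     = [-1.0092]
With p = 1 this is the single equation gamma(0) phi_1 = gamma(1):
  phi_hat_1 = gamma(1) / gamma(0) = -1.0092 / 4.2402 = -0.2380.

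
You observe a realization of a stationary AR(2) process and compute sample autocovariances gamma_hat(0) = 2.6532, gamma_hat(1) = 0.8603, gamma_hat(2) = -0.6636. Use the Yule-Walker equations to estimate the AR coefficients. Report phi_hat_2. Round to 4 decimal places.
\hat\phi_{2} = -0.3970

The Yule-Walker equations for an AR(p) process read, in matrix form,
  Gamma_p phi = r_p,   with   (Gamma_p)_{ij} = gamma(|i - j|),
                       (r_p)_i = gamma(i),   i,j = 1..p.
Substitute the sample gammas (Toeplitz matrix and right-hand side of size 2):
  Gamma_p = [[2.6532, 0.8603], [0.8603, 2.6532]]
  r_p     = [0.8603, -0.6636]
Written out:
  2.6532 phi_1 + 0.8603 phi_2 = 0.8603
  0.8603 phi_1 + 2.6532 phi_2 = -0.6636
Solve by Cramer's rule:
  det = gamma(0)^2 - gamma(1)^2 = (2.6532)^2 - (0.8603)^2 = 7.03947024 - 0.74011609 = 6.29935415
  phi_hat_1 = [gamma(1) gamma(0) - gamma(1) gamma(2)] / det = [(0.8603)(2.6532) - (0.8603)(-0.6636)] / 6.29935415 = 2.85344304 / 6.29935415 = 0.453
  phi_hat_2 = [gamma(0) gamma(2) - gamma(1)^2] / det = [(2.6532)(-0.6636) - (0.8603)^2] / 6.29935415 = -2.50077961 / 6.29935415 = -0.397
So phi_hat = [0.4530, -0.3970].
Therefore phi_hat_2 = -0.3970.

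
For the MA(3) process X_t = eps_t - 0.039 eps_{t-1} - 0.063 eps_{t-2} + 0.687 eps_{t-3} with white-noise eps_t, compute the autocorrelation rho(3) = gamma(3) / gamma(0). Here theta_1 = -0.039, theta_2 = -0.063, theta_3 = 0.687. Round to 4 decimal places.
\rho(3) = 0.4650

For an MA(q) process with theta_0 = 1, the autocovariance is
  gamma(k) = sigma^2 * sum_{i=0..q-k} theta_i * theta_{i+k},
and rho(k) = gamma(k) / gamma(0). Sigma^2 cancels.
  numerator   = (1)*(0.687) = 0.687.
  denominator = (1)^2 + (-0.039)^2 + (-0.063)^2 + (0.687)^2 = 1.477459.
  rho(3) = 0.687 / 1.477459 = 0.4650.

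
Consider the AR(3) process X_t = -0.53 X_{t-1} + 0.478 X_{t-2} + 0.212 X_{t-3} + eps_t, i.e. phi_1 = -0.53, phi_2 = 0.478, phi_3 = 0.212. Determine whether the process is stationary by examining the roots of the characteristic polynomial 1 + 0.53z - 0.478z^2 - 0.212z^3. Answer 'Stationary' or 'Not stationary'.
\text{Stationary}

The AR(p) characteristic polynomial is P(z) = 1 + 0.53z - 0.478z^2 - 0.212z^3.
Stationarity requires all roots to lie outside the unit circle, i.e. |z| > 1 for every root.
Degree 3: look for a simple real root z0 first, then factor out (1 - z/z0) and solve the remaining quadratic.
Testing z0 = -2.5: P(-2.5) = 1 + (0.53)(-2.5) + (-0.478)(-2.5)^2 + (-0.212)(-2.5)^3
  = 1 + (-1.325) + (-2.9875) + (3.3125) = 0.  So z_0 = -2.5 is a root, |z_0| = 2.5.
Divide out the factor (1 + 0.4 z) = (1 - z/z0) (since 1/z0 = -0.4):
  P(z) = (1 + 0.4 z)(1 + (0.13) z + (-0.53) z^2)
  [check: z-coef 0.13 - (-0.4) = 0.53; z^2-coef -0.53 - (-0.4)(0.13) = -0.478; z^3-coef -(-0.4)(-0.53) = -0.212.]
Remaining roots from the quadratic factor 1 + (0.13) z + (-0.53) z^2:
  Set 1 + (0.13) z + (-0.53) z^2 = 0, i.e. a z^2 + b z + c = 0 with a = -0.53, b = 0.13, c = 1.
  Discriminant D = b^2 - 4ac = (0.13)^2 - 4*(-0.53)*1 = 0.0169 - (-2.12) = 2.1369.
  D >= 0, so the roots are real: z = (-b +/- sqrt(D)) / (2a) = (-0.13 +/- 1.461814) / (-1.06).
    z_1 = (-0.13 + 1.461814) / (-1.06) = -1.2564,   |z_1| = 1.2564.
    z_2 = (-0.13 - 1.461814) / (-1.06) = 1.5017,   |z_2| = 1.5017.
Moduli of all roots: 2.5000, 1.2564, 1.5017.
All moduli strictly greater than 1? Yes.
Verdict: Stationary.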